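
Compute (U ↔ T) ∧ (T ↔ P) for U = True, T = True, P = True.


U = True, T = True, P = True
Step 1: U ↔ T is true when U and T have the same value. Result: True
Step 2: T ↔ P is true when T and P have the same value. Result: True
Step 3: True ∧ True = True

True


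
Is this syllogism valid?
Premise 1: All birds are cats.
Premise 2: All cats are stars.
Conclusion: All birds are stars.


Premise 1: All birds are cats.
Premise 2: All cats are stars.
Conclusion: All birds are stars.
Barbara syllogism (AAA-1): All A are B, All B are C → All A are C.
Middle term (cats) distributed in premise 2.

Valid


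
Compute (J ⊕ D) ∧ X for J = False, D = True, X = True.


J = False, D = True, X = True
Step 1: J ⊕ D = False XOR True = True
Step 2: True ∧ X = True AND True = True
XOR true when exactly one of J,D is true; then AND with X.

True


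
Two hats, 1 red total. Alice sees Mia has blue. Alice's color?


Total red = 1, Mia = blue
Red accounted for: 0
Remaining for Alice: 1
Alice's hat is red.

red


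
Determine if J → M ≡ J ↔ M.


Expression 1: J → M
Expression 2: J ↔ M
Truth table (J M | Expr1 Expr2):
  T T |   T     T
  T F |   F     F
  F T |   T     F   ← differ
  F F |   T     T
Counterexample: J=F, M=T gives Expr1 = T but Expr2 = F, so the expressions are NOT logically equivalent.

No


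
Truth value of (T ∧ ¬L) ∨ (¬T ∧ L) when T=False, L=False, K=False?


T = False, L = False, K = False
Expression: (T ∧ ¬L) ∨ (¬T ∧ L)
Step 1: ¬L = NOT False = True
Step 2: T ∧ ¬L = False AND True = False
Step 3: ¬T = NOT False = True
Step 4: ¬T ∧ L = True AND False = False
Step 5: (False) ∨ (False) = False OR False = False

False


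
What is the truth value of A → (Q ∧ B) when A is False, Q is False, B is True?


A = False, Q = False, B = True
Step 1: Q ∧ B = False AND True = False
Step 2: A → (False): false only when A=True and consequent=False.
Result: True

True


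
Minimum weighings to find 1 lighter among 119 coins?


Each weighing has 3 outcomes (left heavy / balance / right heavy), so k weighings distinguish at most 3^k cases; splitting into three near-equal groups achieves this.
Need 3^k ≥ 119: 3^4 = 81 < 119 ≤ 3^5 = 243
k = ⌈log₃(119)⌉ = 5

5


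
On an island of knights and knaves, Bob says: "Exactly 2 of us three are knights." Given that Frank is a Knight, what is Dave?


Bob claims exactly 2 knights among Bob, Frank, Dave.
Given: Frank is a Knight.

Case 1: Bob is a Knight (tells truth)
  Then exactly 2 of the three are knights.
  Counting Bob, Frank: 2 knight(s) so far. Need 0 more → Dave = Knave.
Case 2: Bob is a Knave (lies)
  Then the count is NOT 2.
  If Dave = Knight, count = 2 = 2 → claim would be true, contradicts lie.
  If Dave = Knave, count = 1 ≠ 2 → lie confirmed ✓

Dave is a Knave.

Knave


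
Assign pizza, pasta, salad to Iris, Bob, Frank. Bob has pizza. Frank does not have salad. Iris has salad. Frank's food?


From clues:
  Bob → pizza
  Iris → salad
By elimination, Frank gets the remaining.

pasta


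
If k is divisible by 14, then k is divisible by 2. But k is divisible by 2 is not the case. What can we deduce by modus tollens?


Modus tollens: P → Q, ¬Q ⊢ ¬P
P: k is divisible by 14
Q: k is divisible by 2
We have P → Q and Q is false.
By modus tollens, P must be false.

It is not the case that k is divisible by 14


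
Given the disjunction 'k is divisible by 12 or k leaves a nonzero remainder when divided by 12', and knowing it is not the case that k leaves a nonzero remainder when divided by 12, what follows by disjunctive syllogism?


Disjunctive syllogism: P ∨ Q, ¬P ⊢ Q
Disjunction: k is divisible by 12 ∨ k leaves a nonzero remainder when divided by 12
We know it is not the case that k leaves a nonzero remainder when divided by 12.
By disjunctive syllogism, the other disjunct must be true.

k is divisible by 12


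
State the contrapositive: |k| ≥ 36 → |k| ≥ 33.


Original: If |k| ≥ 36, then |k| ≥ 33
Contrapositive: If ¬Q, then ¬P
Negate Q: not (|k| ≥ 33)
Negate P: not (|k| ≥ 36)

If not (|k| ≥ 33), then not (|k| ≥ 36).


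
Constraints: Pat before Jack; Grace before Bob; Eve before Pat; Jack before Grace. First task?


Constraints: Pat before Jack; Grace before Bob; Eve before Pat; Jack before Grace
The first task can have nothing scheduled before it, so it must never appear on the right of a 'before'.
Tasks appearing after some 'before': Jack, Bob, Pat, Grace.
The only task not in that list is Eve → it is first.

Eve


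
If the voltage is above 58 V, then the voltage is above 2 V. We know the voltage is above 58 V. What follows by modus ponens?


Modus ponens: P → Q, P ⊢ Q
P: the voltage is above 58 V
Q: the voltage is above 2 V
We have P → Q and P is true.
By modus ponens, Q must be true.

The voltage is above 2 V


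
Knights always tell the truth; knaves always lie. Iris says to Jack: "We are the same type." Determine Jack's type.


Iris says: "We are the same type."
Case 1: Iris is a Knight (truth-teller)
  Statement is true → they ARE the same → Jack is also a Knight
Case 2: Iris is a Knave (liar)
  Statement is false → they are NOT the same → Jack is a Knight
In both cases, Jack is a Knight.

Knight


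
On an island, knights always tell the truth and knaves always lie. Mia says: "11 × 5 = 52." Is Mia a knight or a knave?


Statement: "11 × 5 = 52."
Actual: 11 × 5 = 55
Claimed: 52
Statement is FALSE → Mia lies → Knave

Knave


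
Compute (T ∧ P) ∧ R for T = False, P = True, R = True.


T = False, P = True, R = True
Step 1: T ∧ P = False AND True = False
Step 2: False ∧ R = False AND True = False
AND is true only when ALL operands are true.

False


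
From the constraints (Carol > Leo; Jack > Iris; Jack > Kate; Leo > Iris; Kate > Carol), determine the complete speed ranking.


Constraints: Carol > Leo; Jack > Iris; Jack > Kate; Leo > Iris; Kate > Carol
Method: at each step, the next-highest is the one remaining person who never appears on the smaller side of a constraint between remaining people.
  Step 1: remaining {Jack, Kate, Iris, Leo, Carol}; on the smaller side: {Kate, Iris, Leo, Carol} → Jack is next (Jack > Iris; Jack > Kate).
  Step 2: remaining {Kate, Iris, Leo, Carol}; on the smaller side: {Iris, Leo, Carol} → Kate is next (Kate > Carol).
  Step 3: remaining {Iris, Leo, Carol}; on the smaller side: {Iris, Leo} → Carol is next (Carol > Leo).
  Step 4: remaining {Iris, Leo}; on the smaller side: {Iris} → Leo is next (Leo > Iris).
  Step 5: only Iris remains → lowest.
Final ranking (highest to lowest):

Jack > Kate > Carol > Leo > Iris


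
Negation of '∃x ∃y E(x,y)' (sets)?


Original: ∃x ∃y E(x,y)
Rule: ¬∀→∃, ¬∃→∀, negate predicate.
Negation: ∀x ∀y ¬E(x,y)

∀x ∀y ¬E(x,y)


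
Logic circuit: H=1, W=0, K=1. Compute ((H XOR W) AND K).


H XOR W = 1^0 = 1
1 AND 1 = 1

1


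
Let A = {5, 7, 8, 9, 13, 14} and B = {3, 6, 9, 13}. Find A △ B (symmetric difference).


A = {5, 7, 8, 9, 13, 14}
B = {3, 6, 9, 13}
Operation: symmetric difference
In A only: [5, 7, 8, 14], in B only: [3, 6]

{3, 5, 6, 7, 8, 14}


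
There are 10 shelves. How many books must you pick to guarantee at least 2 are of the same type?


Pigeonhole: to guarantee k in one of n categories, need (k-1)×n + 1.
k = 2, n = 10
Minimum = (2-1) × 10 + 1 = 1 × 10 + 1

11


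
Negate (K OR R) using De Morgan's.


De Morgan's law: ¬(P ∨ Q) ≡ ¬P ∧ ¬Q
¬(K ∨ R) = ¬K ∧ ¬R

¬K ∧ ¬R


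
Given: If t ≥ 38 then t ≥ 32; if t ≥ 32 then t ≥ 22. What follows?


Hypothetical syllogism: P → Q, Q → R ⊢ P → R
Premise 1: t ≥ 38 → t ≥ 32
Premise 2: t ≥ 32 → t ≥ 22
Chain the implications: the middle term (t ≥ 32) links the two.
Conclusion: If t ≥ 38, then t ≥ 22.

If t ≥ 38, then t ≥ 22.


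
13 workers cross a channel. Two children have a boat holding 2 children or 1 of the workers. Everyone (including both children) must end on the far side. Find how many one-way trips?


Per crossing of one of the workers: children→, one←, one of the workers→, one← = 4 trips
13 × 4 = 52, + 1 final children→ = 53
Minimum trips = 53

53


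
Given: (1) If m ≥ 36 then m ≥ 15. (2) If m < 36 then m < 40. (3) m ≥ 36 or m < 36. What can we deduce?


Constructive dilemma: (P → Q) ∧ (R → S), P ∨ R ⊢ Q ∨ S
Premise 1: m ≥ 36 → m ≥ 15
Premise 2: m < 36 → m < 40
Premise 3: m ≥ 36 ∨ m < 36
Case 1: Assuming m ≥ 36, then by Premise 1, m ≥ 15.
Case 2: Assuming m < 36, then by Premise 2, m < 40.
Since one of m ≥ 36 or m < 36 must hold, we get m ≥ 15 or m < 40.

m ≥ 15 or m < 40.


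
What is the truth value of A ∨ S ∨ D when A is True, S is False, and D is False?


A = True, S = False, D = False
Step 1: A ∨ S = True OR False = True
Step 2: True ∨ D = True OR False = True
OR is true when at least one operand is true.

True


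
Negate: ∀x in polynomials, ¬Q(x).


Original: ∀x ¬Q(x)
Rule: ¬∀→∃, ¬∃→∀, negate predicate.
Negation: ∃x Q(x)

∃x Q(x)


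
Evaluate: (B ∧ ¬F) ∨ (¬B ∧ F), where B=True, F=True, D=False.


B = True, F = True, D = False
Expression: (B ∧ ¬F) ∨ (¬B ∧ F)
Step 1: ¬F = NOT True = False
Step 2: B ∧ ¬F = True AND False = False
Step 3: ¬B = NOT True = False
Step 4: ¬B ∧ F = False AND True = False
Step 5: (False) ∨ (False) = False OR False = False

False


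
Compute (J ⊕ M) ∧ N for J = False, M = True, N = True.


J = False, M = True, N = True
Step 1: J ⊕ M = False XOR True = True
Step 2: True ∧ N = True AND True = True
XOR true when exactly one of J,M is true; then AND with N.

True


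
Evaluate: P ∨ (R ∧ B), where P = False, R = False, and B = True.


P = False, R = False, B = True
Step 1: R ∧ B = False AND True = False
Step 2: P ∨ False = False OR False = False
AND evaluated first (higher precedence); then OR applied.

False


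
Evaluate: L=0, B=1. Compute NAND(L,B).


L AND B = 0
NOT(0) = 1

1


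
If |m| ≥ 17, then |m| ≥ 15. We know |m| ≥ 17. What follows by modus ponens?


Modus ponens: P → Q, P ⊢ Q
P: |m| ≥ 17
Q: |m| ≥ 15
We have P → Q and P is true.
By modus ponens, Q must be true.

|m| ≥ 15


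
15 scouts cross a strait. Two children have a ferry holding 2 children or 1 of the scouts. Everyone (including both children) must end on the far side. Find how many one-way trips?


Per crossing of one of the scouts: children→, one←, one of the scouts→, one← = 4 trips
15 × 4 = 60, + 1 final children→ = 61
Minimum trips = 61

61


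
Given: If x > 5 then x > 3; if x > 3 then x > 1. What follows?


Hypothetical syllogism: P → Q, Q → R ⊢ P → R
Premise 1: x > 5 → x > 3
Premise 2: x > 3 → x > 1
Chain the implications: the middle term (x > 3) links the two.
Conclusion: If x > 5, then x > 1.

If x > 5, then x > 1.


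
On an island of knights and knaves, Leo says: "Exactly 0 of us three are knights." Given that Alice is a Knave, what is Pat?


Leo claims exactly 0 knights among Leo, Alice, Pat.
Given: Alice is a Knave.

Case 1: Leo is a Knight (tells truth)
  Then exactly 0 of the three are knights.
  Counting Leo, Alice: 1 knight(s) so far. Need -1 more → impossible.
Case 2: Leo is a Knave (lies)
  Then the count is NOT 0.
  If Pat = Knave, count = 0 = 0 → claim would be true, contradicts lie.
  If Pat = Knight, count = 1 ≠ 0 → lie confirmed ✓

Pat is a Knight.

Knight


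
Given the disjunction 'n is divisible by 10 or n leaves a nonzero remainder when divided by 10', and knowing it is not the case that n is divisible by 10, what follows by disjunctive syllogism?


Disjunctive syllogism: P ∨ Q, ¬P ⊢ Q
Disjunction: n is divisible by 10 ∨ n leaves a nonzero remainder when divided by 10
We know it is not the case that n is divisible by 10.
By disjunctive syllogism, the other disjunct must be true.

n leaves a nonzero remainder when divided by 10


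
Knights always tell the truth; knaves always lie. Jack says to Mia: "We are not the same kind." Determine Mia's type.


Jack says: "We are not the same kind."
Case 1: Jack is a Knight (truth-teller)
  Statement is true → they ARE different → Mia is a Knave
Case 2: Jack is a Knave (liar)
  Statement is false → they are NOT different → Mia is a Knave
In both cases, Mia is a Knave.

Knave


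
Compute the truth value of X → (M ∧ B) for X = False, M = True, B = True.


X = False, M = True, B = True
Step 1: M ∧ B = True AND True = True
Step 2: X → (True): false only when X=True and consequent=False.
Result: True

True


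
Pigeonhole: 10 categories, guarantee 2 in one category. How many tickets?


Pigeonhole: to guarantee k in one of n categories, need (k-1)×n + 1.
k = 2, n = 10
Minimum = (2-1) × 10 + 1 = 1 × 10 + 1

11


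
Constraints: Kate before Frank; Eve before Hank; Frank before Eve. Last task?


Constraints: Kate before Frank; Eve before Hank; Frank before Eve
The last task can have nothing scheduled after it, so it must never appear on the left of a 'before'.
Tasks appearing before some other task: Kate, Eve, Frank.
The only task not in that list is Hank → it is last.

Hank


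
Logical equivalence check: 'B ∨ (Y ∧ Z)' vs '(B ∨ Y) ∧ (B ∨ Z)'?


Expression 1: B ∨ (Y ∧ Z)
Expression 2: (B ∨ Y) ∧ (B ∨ Z)
Truth table (B Y Z | Expr1 Expr2):
  T T T |   T     T
  T T F |   T     T
  T F T |   T     T
  T F F |   T     T
  F T T |   T     T
  F T F |   F     F
  F F T |   F     F
  F F F |   F     F
All 8 rows agree, so the expressions are logically equivalent.

Yes


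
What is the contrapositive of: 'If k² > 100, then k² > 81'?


Original: If k² > 100, then k² > 81
Contrapositive: If ¬Q, then ¬P
Negate Q: not (k² > 81)
Negate P: not (k² > 100)

If not (k² > 81), then not (k² > 100).


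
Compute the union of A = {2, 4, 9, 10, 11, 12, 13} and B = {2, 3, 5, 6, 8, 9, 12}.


A = {2, 4, 9, 10, 11, 12, 13}
B = {2, 3, 5, 6, 8, 9, 12}
Operation: union
All elements combined: 2, 3, 4, 5, 6, 8, 9, 10, 11, 12, 13

{2, 3, 4, 5, 6, 8, 9, 10, 11, 12, 13}


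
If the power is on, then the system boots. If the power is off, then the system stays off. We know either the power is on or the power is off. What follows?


Constructive dilemma: (P → Q) ∧ (R → S), P ∨ R ⊢ Q ∨ S
Premise 1: the power is on → the system boots
Premise 2: the power is off → the system stays off
Premise 3: the power is on ∨ the power is off
Case 1: Assuming the power is on, then by Premise 1, the system boots.
Case 2: Assuming the power is off, then by Premise 2, the system stays off.
Since one of the power is on or the power is off must hold, we get the system boots or the system stays off.

The system boots or the system stays off.


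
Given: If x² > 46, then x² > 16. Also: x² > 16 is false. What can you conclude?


Modus tollens: P → Q, ¬Q ⊢ ¬P
P: x² > 46
Q: x² > 16
We have P → Q and Q is false.
By modus tollens, P must be false.

It is not the case that x² > 46


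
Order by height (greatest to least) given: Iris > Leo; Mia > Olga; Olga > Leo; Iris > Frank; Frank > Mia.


Constraints: Iris > Leo; Mia > Olga; Olga > Leo; Iris > Frank; Frank > Mia
Method: at each step, the next-highest is the one remaining person who never appears on the smaller side of a constraint between remaining people.
  Step 1: remaining {Mia, Leo, Olga, Frank, Iris}; on the smaller side: {Mia, Leo, Olga, Frank} → Iris is next (Iris > Leo; Iris > Frank).
  Step 2: remaining {Mia, Leo, Olga, Frank}; on the smaller side: {Mia, Leo, Olga} → Frank is next (Frank > Mia).
  Step 3: remaining {Mia, Leo, Olga}; on the smaller side: {Leo, Olga} → Mia is next (Mia > Olga).
  Step 4: remaining {Leo, Olga}; on the smaller side: {Leo} → Olga is next (Olga > Leo).
  Step 5: only Leo remains → lowest.
Final ranking (highest to lowest):

Iris > Frank > Mia > Olga > Leo


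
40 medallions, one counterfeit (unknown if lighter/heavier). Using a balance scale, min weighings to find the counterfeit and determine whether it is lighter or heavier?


Let n = 40. 80 possibilities (n medallions × lighter/heavier); each weighing has 3 outcomes.
Bound for k weighings: say the first weighing puts j medallions on each pan. If it tips, the 2j weighed medallions remain suspects (each with a known direction) and k-1 weighings give 3^(k-1) outcomes; 3^(k-1) is odd, so 2j ≤ 3^(k-1) - 1. If it balances, the n - 2j unweighed medallions remain with direction unknown: 2(n - 2j) ≤ 3^(k-1) - 1 by the same parity argument. Adding, n ≤ (3^(k-1) - 1) + (3^(k-1) - 1)/2 = (3^k - 3)/2, and the classical three-group strategy achieves this (3 medallions in 2 weighings, 12 in 3, 39 in 4, 120 in 5).
So we need the smallest k with (3^k - 3)/2 ≥ 40.
k = 4: (3^4 - 3)/2 = 39 < 40 ✗
k = 5: (3^5 - 3)/2 = 120 ≥ 40 ✓

5


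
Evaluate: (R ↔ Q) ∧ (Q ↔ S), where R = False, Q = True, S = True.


R = False, Q = True, S = True
Step 1: R ↔ Q is true when R and Q have the same value. Result: False
Step 2: Q ↔ S is true when Q and S have the same value. Result: True
Step 3: False ∧ True = False

False


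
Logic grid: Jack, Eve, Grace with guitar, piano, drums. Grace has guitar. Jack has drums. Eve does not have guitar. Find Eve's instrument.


From clues:
  Grace → guitar
  Jack → drums
By elimination, Eve gets the remaining.

piano


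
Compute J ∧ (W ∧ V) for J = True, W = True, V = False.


J = True, W = True, V = False
Step 1: W ∧ V = True AND False = False
Step 2: J ∧ False = True AND False = False
AND is true only when ALL operands are true.

False


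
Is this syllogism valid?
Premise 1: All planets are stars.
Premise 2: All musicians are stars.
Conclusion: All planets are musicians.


Premise 1: All planets are stars.
Premise 2: All musicians are stars.
Conclusion: All planets are musicians.
Fallacy: undistributed middle. stars is predicate in both.
Counterexample: planets and musicians could be disjoint subsets of stars.

Invalid


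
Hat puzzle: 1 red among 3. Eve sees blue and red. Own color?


Total red = 1, seen red = 1
Own red = 1 - 1 = 0
Eve's hat is blue.

blue


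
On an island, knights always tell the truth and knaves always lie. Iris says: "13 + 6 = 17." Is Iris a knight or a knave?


Statement: "13 + 6 = 17."
Actual: 13 + 6 = 19
Claimed: 17
Statement is FALSE → Iris lies → Knave

Knave


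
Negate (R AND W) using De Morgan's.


De Morgan's law: ¬(P ∧ Q) ≡ ¬P ∨ ¬Q
¬(R ∧ W) = ¬R ∨ ¬W

¬R ∨ ¬W


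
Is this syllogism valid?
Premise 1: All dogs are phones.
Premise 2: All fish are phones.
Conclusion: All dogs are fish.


Premise 1: All dogs are phones.
Premise 2: All fish are phones.
Conclusion: All dogs are fish.
Fallacy: undistributed middle. phones is predicate in both.
Counterexample: dogs and fish could be disjoint subsets of phones.

Invalid


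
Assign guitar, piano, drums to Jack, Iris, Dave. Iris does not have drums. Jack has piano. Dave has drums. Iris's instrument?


From clues:
  Dave → drums
  Jack → piano
By elimination, Iris gets the remaining.

guitar


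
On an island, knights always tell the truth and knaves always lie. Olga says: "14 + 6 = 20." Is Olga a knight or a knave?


Statement: "14 + 6 = 20."
Actual: 14 + 6 = 20
Claimed: 20
Statement is TRUE → Olga tells the truth → Knight

Knight


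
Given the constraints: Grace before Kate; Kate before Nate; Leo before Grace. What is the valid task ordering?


Constraints: Grace before Kate; Kate before Nate; Leo before Grace
Method: repeatedly schedule the remaining task that has no remaining task required before it.
  Step 1: remaining {Kate, Grace, Nate, Leo}; every task except Leo still has a predecessor pending → schedule Leo.
  Step 2: remaining {Kate, Grace, Nate}; every task except Grace still has a predecessor pending → schedule Grace.
  Step 3: remaining {Kate, Nate}; every task except Kate still has a predecessor pending → schedule Kate.
  Step 4: only Nate remains → schedule Nate.
Resulting order:

Leo → Grace → Kate → Nate


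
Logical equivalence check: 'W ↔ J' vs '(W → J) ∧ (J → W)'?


Expression 1: W ↔ J
Expression 2: (W → J) ∧ (J → W)
Truth table (W J | Expr1 Expr2):
  T T |   T     T
  T F |   F     F
  F T |   F     F
  F F |   T     T
All 4 rows agree, so the expressions are logically equivalent.

Yes


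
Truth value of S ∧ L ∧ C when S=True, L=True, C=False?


S = True, L = True, C = False
Expression: S ∧ L ∧ C
Step 1: S ∧ L = True AND True = True
Step 2: (True) ∧ C = True AND False = False

False


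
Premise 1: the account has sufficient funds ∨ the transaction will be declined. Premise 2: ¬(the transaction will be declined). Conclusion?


Disjunctive syllogism: P ∨ Q, ¬P ⊢ Q
Disjunction: the account has sufficient funds ∨ the transaction will be declined
We know it is not the case that the transaction will be declined.
By disjunctive syllogism, the other disjunct must be true.

The account has sufficient funds


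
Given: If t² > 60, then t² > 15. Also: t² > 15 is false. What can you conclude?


Modus tollens: P → Q, ¬Q ⊢ ¬P
P: t² > 60
Q: t² > 15
We have P → Q and Q is false.
By modus tollens, P must be false.

It is not the case that t² > 60


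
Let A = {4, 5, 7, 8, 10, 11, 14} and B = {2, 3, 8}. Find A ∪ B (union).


A = {4, 5, 7, 8, 10, 11, 14}
B = {2, 3, 8}
Operation: union
All elements combined: 2, 3, 4, 5, 7, 8, 10, 11, 14

{2, 3, 4, 5, 7, 8, 10, 11, 14}


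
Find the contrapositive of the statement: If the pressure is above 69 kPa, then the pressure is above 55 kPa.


Original: If the pressure is above 69 kPa, then the pressure is above 55 kPa
Contrapositive: If ¬Q, then ¬P
Negate Q: not (the pressure is above 55 kPa)
Negate P: not (the pressure is above 69 kPa)

If not (the pressure is above 55 kPa), then not (the pressure is above 69 kPa).


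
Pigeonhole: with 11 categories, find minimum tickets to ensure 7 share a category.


Pigeonhole: to guarantee k in one of n categories, need (k-1)×n + 1.
k = 7, n = 11
Minimum = (7-1) × 11 + 1 = 6 × 11 + 1

67


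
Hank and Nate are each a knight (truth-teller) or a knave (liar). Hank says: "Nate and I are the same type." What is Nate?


Hank says: "Nate and I are the same type."
Case 1: Hank is a Knight (truth-teller)
  Statement is true → they ARE the same → Nate is also a Knight
Case 2: Hank is a Knave (liar)
  Statement is false → they are NOT the same → Nate is a Knight
In both cases, Nate is a Knight.

Knight


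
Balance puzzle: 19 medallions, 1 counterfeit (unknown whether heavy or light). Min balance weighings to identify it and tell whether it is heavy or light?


Let n = 19. 38 possibilities (n medallions × lighter/heavier); each weighing has 3 outcomes.
Bound for k weighings: say the first weighing puts j medallions on each pan. If it tips, the 2j weighed medallions remain suspects (each with a known direction) and k-1 weighings give 3^(k-1) outcomes; 3^(k-1) is odd, so 2j ≤ 3^(k-1) - 1. If it balances, the n - 2j unweighed medallions remain with direction unknown: 2(n - 2j) ≤ 3^(k-1) - 1 by the same parity argument. Adding, n ≤ (3^(k-1) - 1) + (3^(k-1) - 1)/2 = (3^k - 3)/2, and the classical three-group strategy achieves this (3 medallions in 2 weighings, 12 in 3, 39 in 4, 120 in 5).
So we need the smallest k with (3^k - 3)/2 ≥ 19.
k = 3: (3^3 - 3)/2 = 12 < 19 ✗
k = 4: (3^4 - 3)/2 = 39 ≥ 19 ✓

4


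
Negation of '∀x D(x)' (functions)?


Original: ∀x D(x)
Rule: ¬∀→∃, ¬∃→∀, negate predicate.
Negation: ∃x ¬D(x)

∃x ¬D(x)


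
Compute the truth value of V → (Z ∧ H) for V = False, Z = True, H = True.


V = False, Z = True, H = True
Step 1: Z ∧ H = True AND True = True
Step 2: V → (True): false only when V=True and consequent=False.
Result: True

True


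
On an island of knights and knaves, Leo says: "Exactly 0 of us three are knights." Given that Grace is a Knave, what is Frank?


Leo claims exactly 0 knights among Leo, Grace, Frank.
Given: Grace is a Knave.

Case 1: Leo is a Knight (tells truth)
  Then exactly 0 of the three are knights.
  Counting Leo, Grace: 1 knight(s) so far. Need -1 more → impossible.
Case 2: Leo is a Knave (lies)
  Then the count is NOT 0.
  If Frank = Knave, count = 0 = 0 → claim would be true, contradicts lie.
  If Frank = Knight, count = 1 ≠ 0 → lie confirmed ✓

Frank is a Knight.

Knight


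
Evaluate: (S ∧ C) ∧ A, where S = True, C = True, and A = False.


S = True, C = True, A = False
Step 1: S ∧ C = True AND True = True
Step 2: True ∧ A = True AND False = False
AND is true only when ALL operands are true.

False


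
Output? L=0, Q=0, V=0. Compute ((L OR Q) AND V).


L OR Q = 0|0 = 0
0 AND 0 = 0

0


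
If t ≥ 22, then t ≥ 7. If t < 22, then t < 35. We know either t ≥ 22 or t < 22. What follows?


Constructive dilemma: (P → Q) ∧ (R → S), P ∨ R ⊢ Q ∨ S
Premise 1: t ≥ 22 → t ≥ 7
Premise 2: t < 22 → t < 35
Premise 3: t ≥ 22 ∨ t < 22
Case 1: Assuming t ≥ 22, then by Premise 1, t ≥ 7.
Case 2: Assuming t < 22, then by Premise 2, t < 35.
Since one of t ≥ 22 or t < 22 must hold, we get t ≥ 7 or t < 35.

t ≥ 7 or t < 35.


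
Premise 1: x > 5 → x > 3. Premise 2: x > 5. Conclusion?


Modus ponens: P → Q, P ⊢ Q
P: x > 5
Q: x > 3
We have P → Q and P is true.
By modus ponens, Q must be true.

x > 3


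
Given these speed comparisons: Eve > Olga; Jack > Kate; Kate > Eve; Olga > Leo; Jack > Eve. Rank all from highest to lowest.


Constraints: Eve > Olga; Jack > Kate; Kate > Eve; Olga > Leo; Jack > Eve
Method: at each step, the next-highest is the one remaining person who never appears on the smaller side of a constraint between remaining people.
  Step 1: remaining {Olga, Jack, Eve, Kate, Leo}; on the smaller side: {Olga, Eve, Kate, Leo} → Jack is next (Jack > Kate; Jack > Eve).
  Step 2: remaining {Olga, Eve, Kate, Leo}; on the smaller side: {Olga, Eve, Leo} → Kate is next (Kate > Eve).
  Step 3: remaining {Olga, Eve, Leo}; on the smaller side: {Olga, Leo} → Eve is next (Eve > Olga).
  Step 4: remaining {Olga, Leo}; on the smaller side: {Leo} → Olga is next (Olga > Leo).
  Step 5: only Leo remains → lowest.
Final ranking (highest to lowest):

Jack > Kate > Eve > Olga > Leo


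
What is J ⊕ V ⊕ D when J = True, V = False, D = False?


J = True, V = False, D = False
Step 1: J ⊕ V = True XOR False = True
Step 2: True ⊕ D = True XOR False = True
XOR is true when an odd number of operands are true.

True


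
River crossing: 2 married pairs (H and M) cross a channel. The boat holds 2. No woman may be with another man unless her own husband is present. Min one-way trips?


Label couples H and M.
1. WH+WM → (far: WH,WM; near: HH,HM)
2. WH ←   (far: WM; near: HH,HM,WH)
3. HH+HM → (far: HH,HM,WM; near: WH)
4. HH ←   (far: HM,WM; near: HH,WH)  — HH returns, since WH is alone on near bank
5. HH+WH → (far: all four; near: empty)
Every state respects the constraint.
Minimum trips = 5

5


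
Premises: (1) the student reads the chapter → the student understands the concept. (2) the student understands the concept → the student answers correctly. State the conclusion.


Hypothetical syllogism: P → Q, Q → R ⊢ P → R
Premise 1: the student reads the chapter → the student understands the concept
Premise 2: the student understands the concept → the student answers correctly
Chain the implications: the middle term (the student understands the concept) links the two.
Conclusion: If the student reads the chapter, then the student answers correctly.

If the student reads the chapter, then the student answers correctly.


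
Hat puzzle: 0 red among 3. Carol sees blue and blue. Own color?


Total red = 0, seen red = 0
Own red = 0 - 0 = 0
Carol's hat is blue.

blue


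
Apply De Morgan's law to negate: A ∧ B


De Morgan's law: ¬(P ∧ Q) ≡ ¬P ∨ ¬Q
¬(A ∧ B) = ¬A ∨ ¬B

¬A ∨ ¬B


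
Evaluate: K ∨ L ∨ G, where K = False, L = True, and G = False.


K = False, L = True, G = False
Step 1: K ∨ L = False OR True = True
Step 2: True ∨ G = True OR False = True
OR is true when at least one operand is true.

True


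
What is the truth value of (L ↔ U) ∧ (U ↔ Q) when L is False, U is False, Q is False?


L = False, U = False, Q = False
Step 1: L ↔ U is true when L and U have the same value. Result: True
Step 2: U ↔ Q is true when U and Q have the same value. Result: True
Step 3: True ∧ True = True

True


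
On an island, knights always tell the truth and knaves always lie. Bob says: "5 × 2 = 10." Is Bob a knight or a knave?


Statement: "5 × 2 = 10."
Actual: 5 × 2 = 10
Claimed: 10
Statement is TRUE → Bob tells the truth → Knight

Knight


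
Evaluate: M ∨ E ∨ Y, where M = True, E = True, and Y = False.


M = True, E = True, Y = False
Step 1: M ∨ E = True OR True = True
Step 2: True ∨ Y = True OR False = True
OR is true when at least one operand is true.

True


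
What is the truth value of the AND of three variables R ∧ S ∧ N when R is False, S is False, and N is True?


R = False, S = False, N = True
Step 1: R ∧ S = False AND False = False
Step 2: (False) ∧ N = (False) AND True = False
AND is true only when ALL operands are true.

False


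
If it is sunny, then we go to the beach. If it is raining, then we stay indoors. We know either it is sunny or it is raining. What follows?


Constructive dilemma: (P → Q) ∧ (R → S), P ∨ R ⊢ Q ∨ S
Premise 1: it is sunny → we go to the beach
Premise 2: it is raining → we stay indoors
Premise 3: it is sunny ∨ it is raining
Case 1: Assuming it is sunny, then by Premise 1, we go to the beach.
Case 2: Assuming it is raining, then by Premise 2, we stay indoors.
Since one of it is sunny or it is raining must hold, we get we go to the beach or we stay indoors.

We go to the beach or we stay indoors.


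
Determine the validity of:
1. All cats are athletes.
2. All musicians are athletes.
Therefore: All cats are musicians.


Premise 1: All cats are athletes.
Premise 2: All musicians are athletes.
Conclusion: All cats are musicians.
Fallacy: undistributed middle. athletes is predicate in both.
Counterexample: cats and musicians could be disjoint subsets of athletes.

Invalid


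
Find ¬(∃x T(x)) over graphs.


Original: ∃x T(x)
Rule: ¬∀→∃, ¬∃→∀, negate predicate.
Negation: ∀x ¬T(x)

∀x ¬T(x)


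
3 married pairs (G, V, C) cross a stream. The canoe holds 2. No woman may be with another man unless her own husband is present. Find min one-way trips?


Label couples G, V, C (H = husband, W = wife).
Counting alone: 6 people, the canoe carries 2 and someone must bring it back, so each round trip nets at most +1 on the far side until the last crossing → at least 9 trips. The jealousy constraint makes 9 impossible; the shortest valid schedule has 11:
1. WG+WV →  (far: WG,WV; near: HG,HV,HC,WC)
2. WG ←       (far: WV; near: HG,HV,HC,WG,WC)
3. WG+WC →  (far: WG,WV,WC; near: HG,HV,HC)
4. WG ←       (far: WV,WC; near: HG,HV,HC,WG)
5. HV+HC →  (far: HV,WV,HC,WC; near: HG,WG)
6. HV+WV ←  (far: HC,WC; near: HG,WG,HV,WV)
7. HG+HV →  (far: HG,HV,HC,WC; near: WG,WV)
8. WC ←       (far: HG,HV,HC; near: WG,WV,WC)
9. WG+WV →  (far: HG,WG,HV,WV,HC; near: WC)
10. HC ←      (far: HG,WG,HV,WV; near: HC,WC)
11. HC+WC → (far: all six; near: empty)
In every state each wife is either with her husband or with no other man.
Minimum trips = 11

11


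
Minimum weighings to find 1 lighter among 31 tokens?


Each weighing has 3 outcomes (left heavy / balance / right heavy), so k weighings distinguish at most 3^k cases; splitting into three near-equal groups achieves this.
Need 3^k ≥ 31: 3^3 = 27 < 31 ≤ 3^4 = 81
k = ⌈log₃(31)⌉ = 4

4


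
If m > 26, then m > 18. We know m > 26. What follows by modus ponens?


Modus ponens: P → Q, P ⊢ Q
P: m > 26
Q: m > 18
We have P → Q and P is true.
By modus ponens, Q must be true.

m > 18


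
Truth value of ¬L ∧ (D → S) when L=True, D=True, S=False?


L = True, D = True, S = False
Expression: ¬L ∧ (D → S)
Step 1: ¬L = NOT True = False
Step 2: D → S = True → False (false only if D=True, S=False) = False
Step 3: (False) ∧ (False) = False AND False = False

False


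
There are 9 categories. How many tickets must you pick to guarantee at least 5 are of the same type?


Pigeonhole: to guarantee k in one of n categories, need (k-1)×n + 1.
k = 5, n = 9
Minimum = (5-1) × 9 + 1 = 4 × 9 + 1

37


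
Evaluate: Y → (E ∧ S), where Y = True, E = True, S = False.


Y = True, E = True, S = False
Step 1: E ∧ S = True AND False = False
Step 2: Y → (False): false only when Y=True and consequent=False.
Result: False

False


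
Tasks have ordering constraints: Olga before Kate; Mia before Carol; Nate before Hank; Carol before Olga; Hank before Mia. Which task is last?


Constraints: Olga before Kate; Mia before Carol; Nate before Hank; Carol before Olga; Hank before Mia
The last task can have nothing scheduled after it, so it must never appear on the left of a 'before'.
Tasks appearing before some other task: Olga, Mia, Nate, Carol, Hank.
The only task not in that list is Kate → it is last.

Kate


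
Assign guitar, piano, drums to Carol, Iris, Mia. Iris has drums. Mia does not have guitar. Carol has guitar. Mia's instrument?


From clues:
  Carol → guitar
  Iris → drums
By elimination, Mia gets the remaining.

piano


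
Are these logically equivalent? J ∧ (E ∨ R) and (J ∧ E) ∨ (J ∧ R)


Expression 1: J ∧ (E ∨ R)
Expression 2: (J ∧ E) ∨ (J ∧ R)
Truth table (J E R | Expr1 Expr2):
  T T T |   T     T
  T T F |   T     T
  T F T |   T     T
  T F F |   F     F
  F T T |   F     F
  F T F |   F     F
  F F T |   F     F
  F F F |   F     F
All 8 rows agree, so the expressions are logically equivalent.

Yes


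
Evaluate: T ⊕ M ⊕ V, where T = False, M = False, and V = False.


T = False, M = False, V = False
Step 1: T ⊕ M = False XOR False = False
Step 2: False ⊕ V = False XOR False = False
XOR is true when an odd number of operands are true.

False


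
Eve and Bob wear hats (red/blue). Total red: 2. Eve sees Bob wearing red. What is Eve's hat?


Total red = 2, Bob = red
Red accounted for: 1
Remaining for Eve: 1
Eve's hat is red.

red


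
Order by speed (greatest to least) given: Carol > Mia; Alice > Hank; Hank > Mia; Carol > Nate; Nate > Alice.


Constraints: Carol > Mia; Alice > Hank; Hank > Mia; Carol > Nate; Nate > Alice
Method: at each step, the next-highest is the one remaining person who never appears on the smaller side of a constraint between remaining people.
  Step 1: remaining {Nate, Alice, Hank, Mia, Carol}; on the smaller side: {Nate, Alice, Hank, Mia} → Carol is next (Carol > Mia; Carol > Nate).
  Step 2: remaining {Nate, Alice, Hank, Mia}; on the smaller side: {Alice, Hank, Mia} → Nate is next (Nate > Alice).
  Step 3: remaining {Alice, Hank, Mia}; on the smaller side: {Hank, Mia} → Alice is next (Alice > Hank).
  Step 4: remaining {Hank, Mia}; on the smaller side: {Mia} → Hank is next (Hank > Mia).
  Step 5: only Mia remains → lowest.
Final ranking (highest to lowest):

Carol > Nate > Alice > Hank > Mia


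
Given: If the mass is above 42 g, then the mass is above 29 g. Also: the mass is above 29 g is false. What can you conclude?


Modus tollens: P → Q, ¬Q ⊢ ¬P
P: the mass is above 42 g
Q: the mass is above 29 g
We have P → Q and Q is false.
By modus tollens, P must be false.

It is not the case that the mass is above 42 g


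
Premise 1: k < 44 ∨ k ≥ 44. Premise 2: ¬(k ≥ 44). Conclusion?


Disjunctive syllogism: P ∨ Q, ¬P ⊢ Q
Disjunction: k < 44 ∨ k ≥ 44
We know it is not the case that k ≥ 44.
By disjunctive syllogism, the other disjunct must be true.

k < 44


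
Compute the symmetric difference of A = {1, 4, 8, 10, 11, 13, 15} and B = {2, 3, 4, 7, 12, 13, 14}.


A = {1, 4, 8, 10, 11, 13, 15}
B = {2, 3, 4, 7, 12, 13, 14}
Operation: symmetric difference
In A only: [1, 8, 10, 11, 15], in B only: [2, 3, 7, 12, 14]

{1, 2, 3, 7, 8, 10, 11, 12, 14, 15}


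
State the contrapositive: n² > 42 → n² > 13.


Original: If n² > 42, then n² > 13
Contrapositive: If ¬Q, then ¬P
Negate Q: not (n² > 13)
Negate P: not (n² > 42)

If not (n² > 13), then not (n² > 42).


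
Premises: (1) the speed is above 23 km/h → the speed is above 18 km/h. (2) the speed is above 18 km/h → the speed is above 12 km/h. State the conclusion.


Hypothetical syllogism: P → Q, Q → R ⊢ P → R
Premise 1: the speed is above 23 km/h → the speed is above 18 km/h
Premise 2: the speed is above 18 km/h → the speed is above 12 km/h
Chain the implications: the middle term (the speed is above 18 km/h) links the two.
Conclusion: If the speed is above 23 km/h, then the speed is above 12 km/h.

If the speed is above 23 km/h, then the speed is above 12 km/h.


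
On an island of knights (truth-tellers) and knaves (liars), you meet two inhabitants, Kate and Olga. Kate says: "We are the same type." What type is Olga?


Kate says: "We are the same type."
Case 1: Kate is a Knight (truth-teller)
  Statement is true → they ARE the same → Olga is also a Knight
Case 2: Kate is a Knave (liar)
  Statement is false → they are NOT the same → Olga is a Knight
In both cases, Olga is a Knight.

Knight


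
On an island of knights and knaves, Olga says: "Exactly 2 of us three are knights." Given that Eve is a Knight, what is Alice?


Olga claims exactly 2 knights among Olga, Eve, Alice.
Given: Eve is a Knight.

Case 1: Olga is a Knight (tells truth)
  Then exactly 2 of the three are knights.
  Counting Olga, Eve: 2 knight(s) so far. Need 0 more → Alice = Knave.
Case 2: Olga is a Knave (lies)
  Then the count is NOT 2.
  If Alice = Knight, count = 2 = 2 → claim would be true, contradicts lie.
  If Alice = Knave, count = 1 ≠ 2 → lie confirmed ✓

Alice is a Knave.

Knave


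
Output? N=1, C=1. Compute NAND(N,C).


N AND C = 1
NOT(1) = 0

0


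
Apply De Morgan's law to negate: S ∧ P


De Morgan's law: ¬(P ∧ Q) ≡ ¬P ∨ ¬Q
¬(S ∧ P) = ¬S ∨ ¬P

¬S ∨ ¬P


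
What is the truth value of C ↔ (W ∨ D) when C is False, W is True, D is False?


C = False, W = True, D = False
Step 1: W ∨ D = True OR False = True
Step 2: C ↔ (True): true when both sides have same truth value.
Result: False ↔ True = False

False


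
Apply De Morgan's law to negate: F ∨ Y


De Morgan's law: ¬(P ∨ Q) ≡ ¬P ∧ ¬Q
¬(F ∨ Y) = ¬F ∧ ¬Y

¬F ∧ ¬Y


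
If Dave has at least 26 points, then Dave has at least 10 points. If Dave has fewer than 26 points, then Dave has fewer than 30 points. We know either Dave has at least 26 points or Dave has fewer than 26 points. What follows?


Constructive dilemma: (P → Q) ∧ (R → S), P ∨ R ⊢ Q ∨ S
Premise 1: Dave has at least 26 points → Dave has at least 10 points
Premise 2: Dave has fewer than 26 points → Dave has fewer than 30 points
Premise 3: Dave has at least 26 points ∨ Dave has fewer than 26 points
Case 1: Assuming Dave has at least 26 points, then by Premise 1, Dave has at least 10 points.
Case 2: Assuming Dave has fewer than 26 points, then by Premise 2, Dave has fewer than 30 points.
Since one of Dave has at least 26 points or Dave has fewer than 26 points must hold, we get Dave has at least 10 points or Dave has fewer than 30 points.

Dave has at least 10 points or Dave has fewer than 30 points.
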